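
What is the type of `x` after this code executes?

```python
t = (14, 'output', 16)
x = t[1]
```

Index 1 of tuple is a str literal

str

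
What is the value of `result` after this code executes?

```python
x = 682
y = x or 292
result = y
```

x = 682; y = 682; result = 682

682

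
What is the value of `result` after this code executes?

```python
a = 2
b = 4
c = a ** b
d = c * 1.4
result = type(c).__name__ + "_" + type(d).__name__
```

a is int; b is int; c is int; d is float; result = 'int_float'

'int_float'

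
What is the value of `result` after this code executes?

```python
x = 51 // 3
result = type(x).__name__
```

x is int; result = 'int'

'int'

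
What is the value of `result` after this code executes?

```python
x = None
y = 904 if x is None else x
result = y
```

x = None; y = 904; result = 904

904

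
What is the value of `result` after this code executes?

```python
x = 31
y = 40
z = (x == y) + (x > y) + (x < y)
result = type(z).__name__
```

x is int; y is int; z is int; result = 'int'

'int'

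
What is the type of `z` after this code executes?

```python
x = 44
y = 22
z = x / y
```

int / int = float

float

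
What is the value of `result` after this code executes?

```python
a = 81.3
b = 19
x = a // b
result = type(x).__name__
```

a is float; b is int; x is float; result = 'float'

'float'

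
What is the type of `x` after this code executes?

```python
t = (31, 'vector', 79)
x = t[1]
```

Index 1 of tuple is a str literal

str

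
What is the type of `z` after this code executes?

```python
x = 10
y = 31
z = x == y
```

Equality comparison returns bool

bool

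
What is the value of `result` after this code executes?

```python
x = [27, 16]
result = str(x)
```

x = [27, 16]; result = '[27, 16]'

'[27, 16]'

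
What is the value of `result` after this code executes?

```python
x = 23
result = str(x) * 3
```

x = 23; result = '232323'

'232323'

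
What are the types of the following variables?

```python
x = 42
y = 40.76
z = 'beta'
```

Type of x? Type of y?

x is assigned a bare integer (no decimal point), so it is an int; y is assigned a number with a decimal point, so it is a float

int, float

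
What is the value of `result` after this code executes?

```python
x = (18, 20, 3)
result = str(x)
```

x = (18, 20, 3); result = '(18, 20, 3)'

'(18, 20, 3)'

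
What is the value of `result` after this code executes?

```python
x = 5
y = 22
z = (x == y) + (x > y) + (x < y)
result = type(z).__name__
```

x is int; y is int; z is int; result = 'int'

'int'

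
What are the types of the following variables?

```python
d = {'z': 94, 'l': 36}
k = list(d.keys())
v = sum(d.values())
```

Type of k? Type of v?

list() converts to list; sum of ints is int

list, int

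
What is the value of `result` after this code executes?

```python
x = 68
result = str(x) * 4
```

x = 68; result = '68686868'

'68686868'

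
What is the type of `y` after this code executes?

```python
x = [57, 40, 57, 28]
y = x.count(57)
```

list.count() returns int

int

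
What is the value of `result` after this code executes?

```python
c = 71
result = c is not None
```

c = 71; result = True

True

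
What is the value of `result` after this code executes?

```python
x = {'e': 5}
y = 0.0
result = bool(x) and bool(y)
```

x = {'e': 5}; y = 0.0; result = False

False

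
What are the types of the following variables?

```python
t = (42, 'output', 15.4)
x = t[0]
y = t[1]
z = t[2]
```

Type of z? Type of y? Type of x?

tuple[2] is float; tuple[1] is str; tuple[0] is int

float, str, int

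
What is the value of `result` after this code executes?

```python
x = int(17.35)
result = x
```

x = 17; result = 17

17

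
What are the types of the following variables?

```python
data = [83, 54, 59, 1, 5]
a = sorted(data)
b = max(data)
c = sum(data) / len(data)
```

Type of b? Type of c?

max of ints returns int; int / int = float

int, float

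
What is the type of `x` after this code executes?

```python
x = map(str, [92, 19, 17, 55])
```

map() returns a map object

map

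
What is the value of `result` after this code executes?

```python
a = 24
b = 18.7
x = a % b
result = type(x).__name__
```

a is int; b is float; x is float; result = 'float'

'float'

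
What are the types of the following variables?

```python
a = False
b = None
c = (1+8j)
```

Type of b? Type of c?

b is assigned None, whose type is NoneType; c is assigned (1+8j), an int plus an imaginary literal (j suffix), which evaluates to complex

NoneType, complex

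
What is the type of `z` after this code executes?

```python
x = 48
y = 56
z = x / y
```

int / int = float

float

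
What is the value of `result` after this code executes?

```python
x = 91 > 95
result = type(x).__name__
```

x is bool; result = 'bool'

'bool'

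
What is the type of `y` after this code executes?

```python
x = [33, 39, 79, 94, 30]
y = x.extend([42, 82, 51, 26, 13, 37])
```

list.extend() returns None

NoneType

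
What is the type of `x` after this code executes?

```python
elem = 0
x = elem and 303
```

'and' returns first falsy value (0 is int)

int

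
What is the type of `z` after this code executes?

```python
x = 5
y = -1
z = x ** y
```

int ** negative = float

float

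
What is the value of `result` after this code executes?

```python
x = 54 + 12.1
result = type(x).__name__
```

x is float; result = 'float'

'float'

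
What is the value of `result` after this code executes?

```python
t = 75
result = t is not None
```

t = 75; result = True

True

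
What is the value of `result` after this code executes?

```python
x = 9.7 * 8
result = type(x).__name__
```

x is float; result = 'float'

'float'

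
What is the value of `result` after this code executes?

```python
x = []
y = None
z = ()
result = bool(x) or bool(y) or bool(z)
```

x = []; y = None; z = (); result = False

False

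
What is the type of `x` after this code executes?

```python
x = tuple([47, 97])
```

tuple() constructor returns tuple

tuple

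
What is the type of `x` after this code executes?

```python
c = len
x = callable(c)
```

callable() returns bool

bool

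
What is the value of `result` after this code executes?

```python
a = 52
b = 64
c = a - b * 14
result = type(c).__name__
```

a is int; b is int; c is int; result = 'int'

'int'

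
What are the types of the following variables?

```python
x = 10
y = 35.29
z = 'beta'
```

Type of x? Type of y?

x is assigned a bare integer (no decimal point), so it is an int; y is assigned a number with a decimal point, so it is a float

int, float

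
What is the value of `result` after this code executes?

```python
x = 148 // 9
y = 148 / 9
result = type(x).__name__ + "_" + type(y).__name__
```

x is int; y is float; result = 'int_float'

'int_float'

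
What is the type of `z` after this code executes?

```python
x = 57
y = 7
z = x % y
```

int % int = int

int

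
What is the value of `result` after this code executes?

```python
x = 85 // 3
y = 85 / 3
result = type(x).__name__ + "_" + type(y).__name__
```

x is int; y is float; result = 'int_float'

'int_float'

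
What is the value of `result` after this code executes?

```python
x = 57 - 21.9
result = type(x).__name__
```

x is float; result = 'float'

'float'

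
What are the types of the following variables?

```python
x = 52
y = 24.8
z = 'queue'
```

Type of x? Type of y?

x is assigned a bare integer (no decimal point), so it is an int; y is assigned a number with a decimal point, so it is a float

int, float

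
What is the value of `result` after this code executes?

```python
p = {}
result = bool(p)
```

p = {}; result = False

False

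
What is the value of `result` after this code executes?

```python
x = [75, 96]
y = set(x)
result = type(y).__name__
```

x is list; y is set; result = 'set'

'set'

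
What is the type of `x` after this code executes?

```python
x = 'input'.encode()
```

str.encode() returns bytes

bytes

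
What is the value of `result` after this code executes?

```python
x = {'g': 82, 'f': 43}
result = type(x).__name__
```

x is dict; result = 'dict'

'dict'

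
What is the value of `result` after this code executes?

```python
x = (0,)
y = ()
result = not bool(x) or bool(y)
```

x = (0,); y = (); result = False

False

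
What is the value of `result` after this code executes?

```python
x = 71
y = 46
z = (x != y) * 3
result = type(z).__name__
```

x is int; y is int; z is int; result = 'int'

'int'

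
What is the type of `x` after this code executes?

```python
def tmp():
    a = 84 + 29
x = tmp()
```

Function without return returns None

NoneType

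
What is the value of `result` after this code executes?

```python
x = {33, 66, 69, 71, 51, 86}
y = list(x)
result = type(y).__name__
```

x is set; y is list; result = 'list'

'list'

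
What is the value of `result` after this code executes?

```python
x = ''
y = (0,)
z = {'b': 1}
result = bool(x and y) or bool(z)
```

x = ''; y = (0,); z = {'b': 1}; result = True

True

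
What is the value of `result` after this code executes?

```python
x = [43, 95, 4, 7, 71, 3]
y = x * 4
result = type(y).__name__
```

x is list; y is list; result = 'list'

'list'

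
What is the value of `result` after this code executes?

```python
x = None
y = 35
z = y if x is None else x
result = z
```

x = None; y = 35; z = 35; result = 35

35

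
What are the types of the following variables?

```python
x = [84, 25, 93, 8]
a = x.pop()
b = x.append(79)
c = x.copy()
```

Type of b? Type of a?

append() returns None; pop() returns element

NoneType, int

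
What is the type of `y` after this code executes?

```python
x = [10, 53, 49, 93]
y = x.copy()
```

list.copy() returns list

list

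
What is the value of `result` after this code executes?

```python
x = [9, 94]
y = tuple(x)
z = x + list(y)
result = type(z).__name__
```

x is list; y is tuple; z is list; result = 'list'

'list'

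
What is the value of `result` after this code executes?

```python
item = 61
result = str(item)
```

item = 61; result = '61'

'61'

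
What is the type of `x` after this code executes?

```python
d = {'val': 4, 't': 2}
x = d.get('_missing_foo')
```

dict.get() returns None when key not found

NoneType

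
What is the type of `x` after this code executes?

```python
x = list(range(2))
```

list(range()) returns list

list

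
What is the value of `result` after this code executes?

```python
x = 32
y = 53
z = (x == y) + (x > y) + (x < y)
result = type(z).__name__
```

x is int; y is int; z is int; result = 'int'

'int'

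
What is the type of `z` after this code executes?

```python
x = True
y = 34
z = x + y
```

bool + int = int (bool is subclass of int)

int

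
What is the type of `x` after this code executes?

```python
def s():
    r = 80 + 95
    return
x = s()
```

Bare return returns None

NoneType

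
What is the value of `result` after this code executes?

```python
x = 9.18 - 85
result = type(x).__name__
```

x is float; result = 'float'

'float'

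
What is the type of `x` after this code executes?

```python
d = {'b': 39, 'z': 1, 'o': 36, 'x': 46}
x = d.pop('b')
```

dict.pop() returns the value

int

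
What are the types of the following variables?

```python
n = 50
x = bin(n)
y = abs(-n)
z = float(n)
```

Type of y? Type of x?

abs() of int returns int; bin() returns str

int, str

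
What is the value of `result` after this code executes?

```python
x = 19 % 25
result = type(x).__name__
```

x is int; result = 'int'

'int'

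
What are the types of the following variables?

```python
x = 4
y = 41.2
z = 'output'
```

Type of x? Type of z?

x is assigned a bare integer (no decimal point), so it is an int; z is assigned a quoted string literal, so it is a str

int, str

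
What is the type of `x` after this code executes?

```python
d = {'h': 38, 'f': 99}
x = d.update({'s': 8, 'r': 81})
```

dict.update() returns None

NoneType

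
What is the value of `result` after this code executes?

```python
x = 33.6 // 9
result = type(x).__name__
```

x is float; result = 'float'

'float'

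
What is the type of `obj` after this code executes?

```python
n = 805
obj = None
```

None has type NoneType

NoneType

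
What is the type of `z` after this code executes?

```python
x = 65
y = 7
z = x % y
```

int % int = int

int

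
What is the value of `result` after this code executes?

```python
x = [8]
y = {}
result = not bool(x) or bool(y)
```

x = [8]; y = {}; result = False

False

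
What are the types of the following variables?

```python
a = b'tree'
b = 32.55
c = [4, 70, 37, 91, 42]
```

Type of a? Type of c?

a is assigned a bytes literal (b'...' prefix); c is assigned a list literal (square brackets)

bytes, list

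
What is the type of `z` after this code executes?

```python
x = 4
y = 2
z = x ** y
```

positive int ** positive int = int

int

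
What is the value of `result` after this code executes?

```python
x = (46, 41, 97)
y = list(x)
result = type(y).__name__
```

x is tuple; y is list; result = 'list'

'list'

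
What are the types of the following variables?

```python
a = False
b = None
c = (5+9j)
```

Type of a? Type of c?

a is assigned the constant False, which has type bool; c is assigned (5+9j), an int plus an imaginary literal (j suffix), which evaluates to complex

bool, complex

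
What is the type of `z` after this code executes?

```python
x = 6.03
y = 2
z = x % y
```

float % int = float

float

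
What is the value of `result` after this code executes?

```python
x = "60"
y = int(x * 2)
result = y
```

x = '60'; y = 6060; result = 6060

6060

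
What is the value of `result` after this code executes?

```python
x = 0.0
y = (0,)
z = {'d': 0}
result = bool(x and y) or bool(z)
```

x = 0.0; y = (0,); z = {'d': 0}; result = True

True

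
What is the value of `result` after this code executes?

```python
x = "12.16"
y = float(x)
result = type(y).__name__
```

x is str; y is float; result = 'float'

'float'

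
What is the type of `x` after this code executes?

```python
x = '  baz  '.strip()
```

str.strip() returns str

str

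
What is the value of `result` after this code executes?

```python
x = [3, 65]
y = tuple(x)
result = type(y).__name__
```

x is list; y is tuple; result = 'tuple'

'tuple'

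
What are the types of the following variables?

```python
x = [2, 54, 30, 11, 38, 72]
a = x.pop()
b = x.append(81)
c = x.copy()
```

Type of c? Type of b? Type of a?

copy() returns list; append() returns None; pop() returns element

list, NoneType, int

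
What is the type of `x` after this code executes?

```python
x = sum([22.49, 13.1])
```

sum() of floats returns float

float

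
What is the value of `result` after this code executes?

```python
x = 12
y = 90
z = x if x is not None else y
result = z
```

x = 12; y = 90; z = 12; result = 12

12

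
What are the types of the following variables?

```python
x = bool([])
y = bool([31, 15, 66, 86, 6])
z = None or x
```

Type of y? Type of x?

bool() returns bool; bool() returns bool

bool, bool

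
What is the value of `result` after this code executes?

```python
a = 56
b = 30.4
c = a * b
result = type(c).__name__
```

a is int; b is float; c is float; result = 'float'

'float'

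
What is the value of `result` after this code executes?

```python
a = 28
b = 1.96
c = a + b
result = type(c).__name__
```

a is int; b is float; c is float; result = 'float'

'float'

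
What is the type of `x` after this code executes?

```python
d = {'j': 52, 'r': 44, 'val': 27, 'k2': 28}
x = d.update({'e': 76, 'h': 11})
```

dict.update() returns None

NoneType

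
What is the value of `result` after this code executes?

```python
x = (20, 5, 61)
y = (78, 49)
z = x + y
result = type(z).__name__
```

x is tuple; y is tuple; z is tuple; result = 'tuple'

'tuple'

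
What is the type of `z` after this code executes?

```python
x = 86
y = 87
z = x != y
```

Comparison returns bool

bool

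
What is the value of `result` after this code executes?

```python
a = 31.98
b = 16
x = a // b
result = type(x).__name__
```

a is float; b is int; x is float; result = 'float'

'float'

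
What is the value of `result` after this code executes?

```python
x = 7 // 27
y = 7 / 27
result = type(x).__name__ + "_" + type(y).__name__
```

x is int; y is float; result = 'int_float'

'int_float'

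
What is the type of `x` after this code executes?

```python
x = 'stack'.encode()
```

str.encode() returns bytes

bytes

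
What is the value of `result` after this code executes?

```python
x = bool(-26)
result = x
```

x = True; result = True

True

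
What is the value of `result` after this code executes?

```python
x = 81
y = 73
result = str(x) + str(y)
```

x = 81; y = 73; result = '8173'

'8173'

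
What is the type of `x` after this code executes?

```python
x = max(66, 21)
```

max() of ints returns int

int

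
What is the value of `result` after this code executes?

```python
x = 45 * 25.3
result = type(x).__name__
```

x is float; result = 'float'

'float'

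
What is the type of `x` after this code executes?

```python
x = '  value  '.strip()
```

str.strip() returns str

str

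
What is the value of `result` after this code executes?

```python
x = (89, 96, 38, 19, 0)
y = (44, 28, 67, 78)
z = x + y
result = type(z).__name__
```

x is tuple; y is tuple; z is tuple; result = 'tuple'

'tuple'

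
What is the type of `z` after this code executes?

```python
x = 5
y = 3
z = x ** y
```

positive int ** positive int = int

int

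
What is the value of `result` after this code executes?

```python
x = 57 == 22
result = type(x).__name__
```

x is bool; result = 'bool'

'bool'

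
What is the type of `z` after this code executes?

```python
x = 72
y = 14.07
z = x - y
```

int - float = float

float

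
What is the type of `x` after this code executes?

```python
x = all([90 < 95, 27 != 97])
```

all() returns bool

bool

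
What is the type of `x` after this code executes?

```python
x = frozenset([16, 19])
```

frozenset() returns frozenset

frozenset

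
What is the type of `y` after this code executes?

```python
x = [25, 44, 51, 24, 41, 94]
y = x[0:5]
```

Slicing a list returns a list

list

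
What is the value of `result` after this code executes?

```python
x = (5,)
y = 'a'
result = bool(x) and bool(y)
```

x = (5,); y = 'a'; result = True

True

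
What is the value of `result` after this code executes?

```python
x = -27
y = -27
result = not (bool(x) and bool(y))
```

x = -27; y = -27; result = False

False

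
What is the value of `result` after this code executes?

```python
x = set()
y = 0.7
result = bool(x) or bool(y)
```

x = set(); y = 0.7; result = True

True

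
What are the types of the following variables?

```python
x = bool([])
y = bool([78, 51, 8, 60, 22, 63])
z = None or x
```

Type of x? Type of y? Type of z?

bool() returns bool; bool() returns bool; None or bool returns the bool

bool, bool, bool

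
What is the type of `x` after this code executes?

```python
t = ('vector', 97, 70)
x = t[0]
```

Index 0 of tuple is a str literal

str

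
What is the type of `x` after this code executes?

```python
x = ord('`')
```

ord() returns int (code point)

int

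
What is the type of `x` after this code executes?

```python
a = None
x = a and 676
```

'and' returns first falsy value (None)

NoneType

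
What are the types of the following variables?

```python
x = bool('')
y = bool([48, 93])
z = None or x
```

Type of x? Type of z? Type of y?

bool() returns bool; None or bool returns the bool; bool() returns bool

bool, bool, bool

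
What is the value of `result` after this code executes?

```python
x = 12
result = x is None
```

x = 12; result = False

False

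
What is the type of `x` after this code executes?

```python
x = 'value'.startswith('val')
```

str.startswith() returns bool

bool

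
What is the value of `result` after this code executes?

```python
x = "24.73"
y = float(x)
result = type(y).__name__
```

x is str; y is float; result = 'float'

'float'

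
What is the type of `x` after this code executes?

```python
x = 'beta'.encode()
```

str.encode() returns bytes

bytes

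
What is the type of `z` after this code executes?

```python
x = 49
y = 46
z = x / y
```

int / int = float

float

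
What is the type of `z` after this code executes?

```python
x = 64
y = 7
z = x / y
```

int / int = float

float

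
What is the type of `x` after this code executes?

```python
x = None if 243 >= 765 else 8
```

243 >= 765 is False, so the else branch is taken

int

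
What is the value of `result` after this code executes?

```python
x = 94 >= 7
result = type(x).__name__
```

x is bool; result = 'bool'

'bool'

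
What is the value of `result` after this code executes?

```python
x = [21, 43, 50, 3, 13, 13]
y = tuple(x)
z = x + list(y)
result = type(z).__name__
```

x is list; y is tuple; z is list; result = 'list'

'list'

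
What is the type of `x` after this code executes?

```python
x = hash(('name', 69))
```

hash() returns int

int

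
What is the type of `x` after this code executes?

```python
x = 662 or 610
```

'or' returns first truthy value (int)

int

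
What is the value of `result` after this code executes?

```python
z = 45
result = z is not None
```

z = 45; result = True

True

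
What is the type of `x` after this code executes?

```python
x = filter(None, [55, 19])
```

filter() returns a filter object

filter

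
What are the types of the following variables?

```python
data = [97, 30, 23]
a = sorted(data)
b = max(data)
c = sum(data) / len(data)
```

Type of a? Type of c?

sorted() returns list; int / int = float

list, float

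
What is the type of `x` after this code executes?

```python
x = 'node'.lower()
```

str.lower() returns str

str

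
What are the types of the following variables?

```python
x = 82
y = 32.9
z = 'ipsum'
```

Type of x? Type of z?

x is assigned a bare integer (no decimal point), so it is an int; z is assigned a quoted string literal, so it is a str

int, str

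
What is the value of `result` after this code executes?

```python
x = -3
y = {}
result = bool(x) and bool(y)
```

x = -3; y = {}; result = False

False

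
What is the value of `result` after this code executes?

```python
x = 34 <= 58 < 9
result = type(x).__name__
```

x is bool; result = 'bool'

'bool'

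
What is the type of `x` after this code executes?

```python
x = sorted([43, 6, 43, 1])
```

sorted() always returns list

list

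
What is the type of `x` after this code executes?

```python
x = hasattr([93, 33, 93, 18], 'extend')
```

hasattr() returns bool

bool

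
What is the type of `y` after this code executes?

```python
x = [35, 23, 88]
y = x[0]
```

Indexing list[int] returns int

int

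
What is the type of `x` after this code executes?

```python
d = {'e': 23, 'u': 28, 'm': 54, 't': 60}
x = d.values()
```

.values() returns dict_values view

dict_values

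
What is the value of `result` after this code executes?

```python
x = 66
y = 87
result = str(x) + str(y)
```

x = 66; y = 87; result = '6687'

'6687'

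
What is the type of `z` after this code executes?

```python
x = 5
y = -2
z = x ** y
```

int ** negative = float

float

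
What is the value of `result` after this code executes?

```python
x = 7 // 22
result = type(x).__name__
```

x is int; result = 'int'

'int'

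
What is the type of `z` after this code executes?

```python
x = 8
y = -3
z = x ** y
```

int ** negative = float

float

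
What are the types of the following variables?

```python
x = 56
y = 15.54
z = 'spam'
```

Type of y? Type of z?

y is assigned a number with a decimal point, so it is a float; z is assigned a quoted string literal, so it is a str

float, str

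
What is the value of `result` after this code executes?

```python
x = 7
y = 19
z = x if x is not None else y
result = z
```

x = 7; y = 19; z = 7; result = 7

7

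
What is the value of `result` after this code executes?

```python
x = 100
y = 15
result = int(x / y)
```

x = 100; y = 15; result = 6

6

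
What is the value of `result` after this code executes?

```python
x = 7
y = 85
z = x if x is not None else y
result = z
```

x = 7; y = 85; z = 7; result = 7

7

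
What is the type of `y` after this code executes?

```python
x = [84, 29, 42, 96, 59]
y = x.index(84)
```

list.index() returns int

int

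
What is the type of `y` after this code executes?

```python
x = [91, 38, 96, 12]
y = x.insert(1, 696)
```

list.insert() returns None

NoneType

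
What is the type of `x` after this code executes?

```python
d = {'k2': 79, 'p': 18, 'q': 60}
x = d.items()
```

dict.items() returns dict_items view

dict_items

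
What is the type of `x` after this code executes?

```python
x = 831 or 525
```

'or' returns first truthy value (int)

int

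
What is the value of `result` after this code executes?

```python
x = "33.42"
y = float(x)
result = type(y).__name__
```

x is str; y is float; result = 'float'

'float'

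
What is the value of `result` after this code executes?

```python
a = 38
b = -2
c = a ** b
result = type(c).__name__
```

a is int; b is int; c is float; result = 'float'

'float'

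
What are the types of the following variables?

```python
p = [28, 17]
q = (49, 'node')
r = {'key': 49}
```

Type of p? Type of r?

p is assigned a list literal (square brackets); r is assigned a dict literal ({key: value})

list, dict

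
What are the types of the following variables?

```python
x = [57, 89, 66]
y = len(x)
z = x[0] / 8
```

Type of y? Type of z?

len() returns int; int / int = float

int, float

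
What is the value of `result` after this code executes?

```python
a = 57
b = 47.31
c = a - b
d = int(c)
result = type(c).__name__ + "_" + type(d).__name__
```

a is int; b is float; c is float; d is int; result = 'float_int'

'float_int'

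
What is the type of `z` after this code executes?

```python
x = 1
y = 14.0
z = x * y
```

int * float = float

float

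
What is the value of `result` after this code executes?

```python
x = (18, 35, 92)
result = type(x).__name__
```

x is tuple; result = 'tuple'

'tuple'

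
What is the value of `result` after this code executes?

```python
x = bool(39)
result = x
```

x = True; result = True

True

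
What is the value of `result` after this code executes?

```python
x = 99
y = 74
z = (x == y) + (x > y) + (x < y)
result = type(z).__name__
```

x is int; y is int; z is int; result = 'int'

'int'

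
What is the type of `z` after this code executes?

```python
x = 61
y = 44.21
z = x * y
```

int * float = float

float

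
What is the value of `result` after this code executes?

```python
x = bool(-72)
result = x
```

x = True; result = True

True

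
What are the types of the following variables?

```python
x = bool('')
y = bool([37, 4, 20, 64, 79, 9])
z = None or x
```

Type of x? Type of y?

bool() returns bool; bool() returns bool

bool, bool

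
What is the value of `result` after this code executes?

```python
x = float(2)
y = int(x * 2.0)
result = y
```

x = 2.0; y = 4; result = 4

4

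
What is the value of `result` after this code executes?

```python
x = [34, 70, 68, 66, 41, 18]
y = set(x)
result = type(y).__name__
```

x is list; y is set; result = 'set'

'set'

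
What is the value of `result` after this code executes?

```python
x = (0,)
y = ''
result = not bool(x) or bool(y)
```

x = (0,); y = ''; result = False

False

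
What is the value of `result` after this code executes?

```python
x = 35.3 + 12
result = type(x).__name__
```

x is float; result = 'float'

'float'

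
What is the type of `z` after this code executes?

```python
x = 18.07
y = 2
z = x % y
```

float % int = float

float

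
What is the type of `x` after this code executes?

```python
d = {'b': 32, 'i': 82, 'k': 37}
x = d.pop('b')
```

dict.pop() returns the value

int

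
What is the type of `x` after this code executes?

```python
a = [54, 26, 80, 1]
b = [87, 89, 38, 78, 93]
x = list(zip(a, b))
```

list(zip()) returns a list of tuples

list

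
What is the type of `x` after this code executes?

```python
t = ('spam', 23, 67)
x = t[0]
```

Index 0 of tuple is a str literal

str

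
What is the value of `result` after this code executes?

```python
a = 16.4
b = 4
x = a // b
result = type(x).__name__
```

a is float; b is int; x is float; result = 'float'

'float'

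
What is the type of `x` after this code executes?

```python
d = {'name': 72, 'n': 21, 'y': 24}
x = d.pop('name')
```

dict.pop() returns the value

int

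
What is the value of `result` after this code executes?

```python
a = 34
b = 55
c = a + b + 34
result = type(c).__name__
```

a is int; b is int; c is int; result = 'int'

'int'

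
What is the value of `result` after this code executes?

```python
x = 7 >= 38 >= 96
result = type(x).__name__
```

x is bool; result = 'bool'

'bool'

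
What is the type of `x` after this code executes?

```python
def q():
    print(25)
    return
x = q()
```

Bare return returns None

NoneType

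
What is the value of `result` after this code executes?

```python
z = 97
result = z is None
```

z = 97; result = False

False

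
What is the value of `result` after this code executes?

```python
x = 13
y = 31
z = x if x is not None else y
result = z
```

x = 13; y = 31; z = 13; result = 13

13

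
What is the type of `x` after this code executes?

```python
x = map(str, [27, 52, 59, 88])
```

map() returns a map object

map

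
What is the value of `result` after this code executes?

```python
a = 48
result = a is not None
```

a = 48; result = True

True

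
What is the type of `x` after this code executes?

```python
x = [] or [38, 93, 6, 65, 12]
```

'or' returns first truthy value (list)

list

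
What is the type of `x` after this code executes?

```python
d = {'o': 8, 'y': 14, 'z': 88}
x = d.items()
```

dict.items() returns dict_items view

dict_items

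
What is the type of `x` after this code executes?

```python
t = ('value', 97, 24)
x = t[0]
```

Index 0 of tuple is a str literal

str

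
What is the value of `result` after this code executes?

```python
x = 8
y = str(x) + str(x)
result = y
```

x = 8; y = '88'; result = '88'

'88'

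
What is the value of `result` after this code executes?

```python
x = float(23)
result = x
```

x = 23.0; result = 23.0

23.0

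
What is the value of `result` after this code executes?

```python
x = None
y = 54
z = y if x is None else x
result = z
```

x = None; y = 54; z = 54; result = 54

54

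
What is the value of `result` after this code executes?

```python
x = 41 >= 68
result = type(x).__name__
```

x is bool; result = 'bool'

'bool'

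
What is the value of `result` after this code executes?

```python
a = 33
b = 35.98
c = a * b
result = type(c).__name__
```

a is int; b is float; c is float; result = 'float'

'float'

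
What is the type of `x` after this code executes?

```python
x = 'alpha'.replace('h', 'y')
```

str.replace() returns str

str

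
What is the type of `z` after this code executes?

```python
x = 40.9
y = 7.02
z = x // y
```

float // float = float

float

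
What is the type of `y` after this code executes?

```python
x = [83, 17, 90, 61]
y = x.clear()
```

list.clear() returns None

NoneType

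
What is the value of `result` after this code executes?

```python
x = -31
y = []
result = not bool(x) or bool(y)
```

x = -31; y = []; result = False

False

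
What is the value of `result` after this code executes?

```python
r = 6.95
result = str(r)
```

r = 6.95; result = '6.95'

'6.95'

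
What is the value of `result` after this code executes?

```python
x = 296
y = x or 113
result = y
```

x = 296; y = 296; result = 296

296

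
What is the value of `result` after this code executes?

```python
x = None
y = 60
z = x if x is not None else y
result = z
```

x = None; y = 60; z = 60; result = 60

60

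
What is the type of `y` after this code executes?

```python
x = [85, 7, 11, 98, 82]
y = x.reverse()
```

list.reverse() returns None

NoneType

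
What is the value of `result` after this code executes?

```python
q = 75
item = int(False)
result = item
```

q = 75; item = 0; result = 0

0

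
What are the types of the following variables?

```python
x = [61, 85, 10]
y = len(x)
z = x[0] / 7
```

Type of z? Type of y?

int / int = float; len() returns int

float, int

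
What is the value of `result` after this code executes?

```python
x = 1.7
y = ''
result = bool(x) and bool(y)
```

x = 1.7; y = ''; result = False

False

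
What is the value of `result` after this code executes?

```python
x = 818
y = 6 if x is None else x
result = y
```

x = 818; y = 818; result = 818

818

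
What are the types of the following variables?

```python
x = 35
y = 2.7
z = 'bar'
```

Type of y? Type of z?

y is assigned a number with a decimal point, so it is a float; z is assigned a quoted string literal, so it is a str

float, str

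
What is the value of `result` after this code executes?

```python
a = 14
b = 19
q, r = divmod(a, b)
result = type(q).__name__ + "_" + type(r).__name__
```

a is int; b is int; q is int; r is int; result = 'int_int'

'int_int'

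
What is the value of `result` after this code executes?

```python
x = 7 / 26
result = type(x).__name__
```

x is float; result = 'float'

'float'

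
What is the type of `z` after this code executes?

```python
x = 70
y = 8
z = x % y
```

int % int = int

int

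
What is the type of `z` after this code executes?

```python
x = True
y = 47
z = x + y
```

bool + int = int (bool is subclass of int)

int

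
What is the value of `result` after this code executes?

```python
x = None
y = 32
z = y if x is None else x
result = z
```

x = None; y = 32; z = 32; result = 32

32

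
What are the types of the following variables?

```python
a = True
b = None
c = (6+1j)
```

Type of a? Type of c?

a is assigned the constant True, which has type bool; c is assigned (6+1j), an int plus an imaginary literal (j suffix), which evaluates to complex

bool, complex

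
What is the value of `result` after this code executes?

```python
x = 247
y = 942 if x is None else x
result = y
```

x = 247; y = 247; result = 247

247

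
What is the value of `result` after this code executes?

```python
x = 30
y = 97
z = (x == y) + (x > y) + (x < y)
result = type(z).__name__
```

x is int; y is int; z is int; result = 'int'

'int'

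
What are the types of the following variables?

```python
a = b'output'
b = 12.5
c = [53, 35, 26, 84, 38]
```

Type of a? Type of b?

a is assigned a bytes literal (b'...' prefix); b is assigned a number with a decimal point, so it is a float

bytes, float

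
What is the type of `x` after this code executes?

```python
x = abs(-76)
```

abs() of int returns int

int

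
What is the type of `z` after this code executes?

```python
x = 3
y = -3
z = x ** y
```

int ** negative = float

float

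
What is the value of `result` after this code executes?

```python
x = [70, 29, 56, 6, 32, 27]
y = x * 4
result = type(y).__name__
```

x is list; y is list; result = 'list'

'list'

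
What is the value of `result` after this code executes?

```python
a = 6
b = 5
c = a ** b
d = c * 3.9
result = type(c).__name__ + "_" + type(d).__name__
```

a is int; b is int; c is int; d is float; result = 'int_float'

'int_float'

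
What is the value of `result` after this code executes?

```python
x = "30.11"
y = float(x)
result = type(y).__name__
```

x is str; y is float; result = 'float'

'float'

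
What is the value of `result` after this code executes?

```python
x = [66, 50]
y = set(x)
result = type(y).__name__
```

x is list; y is set; result = 'set'

'set'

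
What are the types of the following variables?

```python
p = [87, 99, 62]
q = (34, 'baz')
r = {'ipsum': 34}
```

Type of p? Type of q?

p is assigned a list literal (square brackets); q is assigned a tuple (parenthesized, comma-separated values)

list, tuple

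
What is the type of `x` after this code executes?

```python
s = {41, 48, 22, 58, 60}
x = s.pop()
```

Popping from set[int] returns int

int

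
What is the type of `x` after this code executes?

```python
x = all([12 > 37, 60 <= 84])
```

all() returns bool

bool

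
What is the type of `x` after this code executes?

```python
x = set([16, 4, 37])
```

set() constructor returns set

set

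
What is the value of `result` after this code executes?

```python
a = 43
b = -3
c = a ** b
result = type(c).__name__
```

a is int; b is int; c is float; result = 'float'

'float'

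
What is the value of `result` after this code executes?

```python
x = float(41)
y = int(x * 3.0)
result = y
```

x = 41.0; y = 123; result = 123

123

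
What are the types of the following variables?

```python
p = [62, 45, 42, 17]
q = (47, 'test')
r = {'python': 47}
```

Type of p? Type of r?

p is assigned a list literal (square brackets); r is assigned a dict literal ({key: value})

list, dict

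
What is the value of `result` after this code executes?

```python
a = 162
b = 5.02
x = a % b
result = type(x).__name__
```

a is int; b is float; x is float; result = 'float'

'float'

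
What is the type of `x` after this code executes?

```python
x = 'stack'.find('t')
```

str.find() returns int index

int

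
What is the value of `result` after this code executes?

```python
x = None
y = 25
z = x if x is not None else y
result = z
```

x = None; y = 25; z = 25; result = 25

25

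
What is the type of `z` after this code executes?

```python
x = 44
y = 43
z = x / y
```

int / int = float

float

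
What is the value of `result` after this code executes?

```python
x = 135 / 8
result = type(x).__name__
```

x is float; result = 'float'

'float'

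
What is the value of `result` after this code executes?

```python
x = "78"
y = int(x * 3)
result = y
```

x = '78'; y = 787878; result = 787878

787878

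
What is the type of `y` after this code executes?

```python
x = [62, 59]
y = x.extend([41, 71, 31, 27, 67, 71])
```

list.extend() returns None

NoneType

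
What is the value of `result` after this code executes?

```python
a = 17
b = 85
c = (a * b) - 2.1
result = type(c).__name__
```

a is int; b is int; c is float; result = 'float'

'float'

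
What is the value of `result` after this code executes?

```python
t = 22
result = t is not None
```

t = 22; result = True

True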